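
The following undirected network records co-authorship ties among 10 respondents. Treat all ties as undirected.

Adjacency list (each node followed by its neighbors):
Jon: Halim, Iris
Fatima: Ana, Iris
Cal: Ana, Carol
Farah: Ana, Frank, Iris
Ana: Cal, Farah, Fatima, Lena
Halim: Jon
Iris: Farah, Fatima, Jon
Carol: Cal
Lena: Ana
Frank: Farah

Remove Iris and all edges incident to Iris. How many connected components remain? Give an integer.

Without Iris, the remaining ties split the others into: {Ana, Cal, Carol, Farah, Fatima, Frank, Lena}; {Halim, Jon}.
That's 2 separate components.

2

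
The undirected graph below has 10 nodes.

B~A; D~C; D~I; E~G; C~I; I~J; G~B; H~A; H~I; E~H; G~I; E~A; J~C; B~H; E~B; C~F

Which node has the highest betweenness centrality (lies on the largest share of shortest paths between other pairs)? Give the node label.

I

Unnormalized betweenness of each node: A:0, B:5/6, C:17/2, D:0, E:5/6, F:0, G:5, H:10, I:125/6, J:0.
I has the largest value, 125/6, making it the main broker — the node through which the most shortest paths run.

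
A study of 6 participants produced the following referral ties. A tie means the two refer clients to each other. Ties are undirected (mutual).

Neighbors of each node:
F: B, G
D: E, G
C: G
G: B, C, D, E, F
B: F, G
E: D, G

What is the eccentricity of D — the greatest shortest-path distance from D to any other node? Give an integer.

2

Distances from D: B:2, C:2, E:1, F:2, G:1.
The largest is 2 (to C, B, and F), so the eccentricity of D is 2.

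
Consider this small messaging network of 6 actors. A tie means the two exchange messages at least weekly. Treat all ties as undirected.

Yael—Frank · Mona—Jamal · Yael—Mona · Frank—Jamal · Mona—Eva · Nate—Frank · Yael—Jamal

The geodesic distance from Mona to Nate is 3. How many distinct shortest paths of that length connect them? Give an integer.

The shortest distance is 3. The length-3 paths are: Mona–Jamal–Frank–Nate; Mona–Yael–Frank–Nate.
That gives 2 distinct shortest paths.

2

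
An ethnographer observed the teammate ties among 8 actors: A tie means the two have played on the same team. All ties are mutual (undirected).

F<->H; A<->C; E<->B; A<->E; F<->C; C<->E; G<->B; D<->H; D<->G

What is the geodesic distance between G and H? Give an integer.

2

One shortest route is G – D – H, which uses 2 edges, and G and H are not directly tied, so nothing shorter exists. So d(G,H) = 2.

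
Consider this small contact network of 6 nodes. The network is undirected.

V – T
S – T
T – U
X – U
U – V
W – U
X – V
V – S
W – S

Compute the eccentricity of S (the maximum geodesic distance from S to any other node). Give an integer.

2

Distances from S: T:1, U:2, V:1, W:1, X:2.
The largest is 2 (to U and X), so the eccentricity of S is 2.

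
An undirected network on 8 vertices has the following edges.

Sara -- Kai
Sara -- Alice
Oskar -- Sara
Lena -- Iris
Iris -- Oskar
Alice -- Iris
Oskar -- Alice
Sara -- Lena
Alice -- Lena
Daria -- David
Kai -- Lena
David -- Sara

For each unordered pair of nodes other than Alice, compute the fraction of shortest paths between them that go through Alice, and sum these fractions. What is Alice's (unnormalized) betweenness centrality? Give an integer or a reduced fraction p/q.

Pairs whose geodesics pass through Alice — Daria–Iris: 1/3; David–Iris: 1/3; Sara–Iris: 1/3; Oskar–Lena: 1/3.
All other pairs contribute 0.
Summing the contributions gives betweenness(Alice) = 4/3.

4/3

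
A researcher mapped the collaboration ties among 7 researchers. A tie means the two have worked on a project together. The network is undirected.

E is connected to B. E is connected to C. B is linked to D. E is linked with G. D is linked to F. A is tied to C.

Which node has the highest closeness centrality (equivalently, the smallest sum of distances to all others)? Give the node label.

E

Farness (sum of distances to all others) for each node — A:18, B:11, C:13, D:14, E:10, F:19, G:15.
The smallest farness is 10, for E, so E has the highest closeness.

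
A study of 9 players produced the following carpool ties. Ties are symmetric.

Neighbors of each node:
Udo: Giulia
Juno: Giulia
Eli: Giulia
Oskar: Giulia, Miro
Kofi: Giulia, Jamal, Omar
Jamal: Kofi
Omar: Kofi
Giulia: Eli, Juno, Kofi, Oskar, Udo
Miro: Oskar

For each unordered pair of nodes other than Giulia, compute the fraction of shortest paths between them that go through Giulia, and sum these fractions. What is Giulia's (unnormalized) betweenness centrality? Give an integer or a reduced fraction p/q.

24

Pairs whose geodesics pass through Giulia — Miro–Udo: 1; Miro–Juno: 1; Miro–Kofi: 1; Miro–Eli: 1; Miro–Jamal: 1; Miro–Omar: 1; Udo–Oskar: 1; Udo–Juno: 1; Udo–Kofi: 1; Udo–Eli: 1; Udo–Jamal: 1; Udo–Omar: 1; Oskar–Juno: 1; Oskar–Kofi: 1 … (+10 more pairs).
All other pairs contribute 0.
Summing the contributions gives betweenness(Giulia) = 24.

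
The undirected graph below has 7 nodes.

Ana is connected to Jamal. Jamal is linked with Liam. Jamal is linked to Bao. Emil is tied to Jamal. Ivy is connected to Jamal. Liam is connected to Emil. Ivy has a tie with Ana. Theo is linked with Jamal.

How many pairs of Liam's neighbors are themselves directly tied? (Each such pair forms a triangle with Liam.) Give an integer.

Liam's neighbors: Emil and Jamal.
Neighbor pairs that are themselves tied: Liam–Emil–Jamal. Each forms one triangle with Liam, for 1 in total.

1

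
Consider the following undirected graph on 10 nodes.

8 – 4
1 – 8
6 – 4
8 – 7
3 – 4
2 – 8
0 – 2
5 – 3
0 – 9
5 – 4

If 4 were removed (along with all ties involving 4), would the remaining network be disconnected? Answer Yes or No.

Yes

Removing 4 leaves {0, 1, 2, 7, 8, and 9} with no path to {3 and 5}, so the network splits into 3 components. 4 is a cut vertex.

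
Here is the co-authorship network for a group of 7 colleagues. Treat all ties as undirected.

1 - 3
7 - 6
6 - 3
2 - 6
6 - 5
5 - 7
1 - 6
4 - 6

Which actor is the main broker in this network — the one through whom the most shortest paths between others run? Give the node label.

6

Unnormalized betweenness of each node: 1:0, 2:0, 3:0, 4:0, 5:0, 6:13, 7:0.
6 has the largest value, 13, making it the main broker — the node through which the most shortest paths run.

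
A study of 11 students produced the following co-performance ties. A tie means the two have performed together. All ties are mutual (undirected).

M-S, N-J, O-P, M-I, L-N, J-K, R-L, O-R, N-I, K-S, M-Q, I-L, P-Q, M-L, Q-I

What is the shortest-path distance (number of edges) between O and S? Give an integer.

One shortest route is O – R – L – M – S, which uses 4 edges, and at distance 3 from O we only reach {I, M, N}, which does not include S. So d(O,S) = 4.

4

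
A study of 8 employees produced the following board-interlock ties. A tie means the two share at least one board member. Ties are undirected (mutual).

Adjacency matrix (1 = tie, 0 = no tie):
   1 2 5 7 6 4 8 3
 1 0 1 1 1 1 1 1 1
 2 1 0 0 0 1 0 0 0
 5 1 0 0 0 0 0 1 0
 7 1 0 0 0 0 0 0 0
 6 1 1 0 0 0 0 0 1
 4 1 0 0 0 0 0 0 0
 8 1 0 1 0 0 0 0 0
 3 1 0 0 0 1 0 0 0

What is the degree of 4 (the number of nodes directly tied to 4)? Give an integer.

4 is directly tied to 1. That is 1 neighbor, so the degree of 4 is 1.

1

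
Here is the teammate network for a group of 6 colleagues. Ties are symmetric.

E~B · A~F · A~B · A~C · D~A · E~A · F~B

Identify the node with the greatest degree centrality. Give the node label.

Degrees — A:5, B:3, C:1, D:1, E:2, F:2.
The maximum is 5, attained only by A.

A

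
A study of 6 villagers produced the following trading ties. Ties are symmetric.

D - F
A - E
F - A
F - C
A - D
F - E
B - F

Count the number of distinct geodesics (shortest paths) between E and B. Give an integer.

The shortest distance is 2, and the only length-2 path is E–F–B. So there is exactly 1 shortest path.

1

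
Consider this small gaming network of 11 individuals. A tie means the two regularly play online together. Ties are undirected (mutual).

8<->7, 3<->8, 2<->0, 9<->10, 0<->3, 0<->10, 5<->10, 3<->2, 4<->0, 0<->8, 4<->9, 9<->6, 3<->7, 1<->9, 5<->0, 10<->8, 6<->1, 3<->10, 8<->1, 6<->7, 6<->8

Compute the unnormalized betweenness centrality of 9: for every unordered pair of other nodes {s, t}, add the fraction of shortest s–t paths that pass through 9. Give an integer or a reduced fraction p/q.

Pairs whose geodesics pass through 9 — 4–1: 1; 4–6: 1; 4–10: 1/2; 4–7: 1/3; 5–1: 1/3; 5–6: 1/3; 1–10: 1/2; 6–10: 1/2.
All other pairs contribute 0.
Summing the contributions gives betweenness(9) = 9/2.

9/2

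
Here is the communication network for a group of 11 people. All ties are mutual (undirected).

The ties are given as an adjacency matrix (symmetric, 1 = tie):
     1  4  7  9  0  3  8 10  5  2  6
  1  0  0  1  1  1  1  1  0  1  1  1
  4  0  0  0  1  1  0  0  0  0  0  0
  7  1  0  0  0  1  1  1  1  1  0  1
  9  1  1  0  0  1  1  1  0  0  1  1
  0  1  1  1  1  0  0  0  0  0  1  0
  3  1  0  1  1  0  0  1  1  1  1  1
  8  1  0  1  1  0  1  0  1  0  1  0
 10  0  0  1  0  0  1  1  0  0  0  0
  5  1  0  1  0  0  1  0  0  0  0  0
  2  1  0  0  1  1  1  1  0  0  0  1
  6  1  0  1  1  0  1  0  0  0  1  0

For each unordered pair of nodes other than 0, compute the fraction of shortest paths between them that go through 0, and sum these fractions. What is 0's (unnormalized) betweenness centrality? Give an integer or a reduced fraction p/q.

Pairs whose geodesics pass through 0 — 1–4: 1/2; 4–7: 1; 4–10: 1/3; 4–5: 2/4; 4–2: 1/2; 7–9: 1/5; 7–2: 1/5.
All other pairs contribute 0.
Summing the contributions gives betweenness(0) = 97/30.

97/30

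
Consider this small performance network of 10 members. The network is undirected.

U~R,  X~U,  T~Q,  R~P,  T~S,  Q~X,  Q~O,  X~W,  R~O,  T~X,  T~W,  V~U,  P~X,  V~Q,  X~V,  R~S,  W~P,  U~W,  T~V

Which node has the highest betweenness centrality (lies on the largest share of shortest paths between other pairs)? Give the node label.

Unnormalized betweenness of each node: O:1, P:5/4, Q:7/2, R:35/6, S:1, T:61/12, U:31/12, V:5/6, W:7/6, X:19/4.
R has the largest value, 35/6, making it the main broker — the node through which the most shortest paths run.

R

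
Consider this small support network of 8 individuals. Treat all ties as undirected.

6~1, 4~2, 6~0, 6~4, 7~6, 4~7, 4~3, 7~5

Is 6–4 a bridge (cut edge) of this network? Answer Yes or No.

No

Even without that edge, 6 still reaches 4 via 6 – 7 – 4, so the network stays connected. Not a bridge.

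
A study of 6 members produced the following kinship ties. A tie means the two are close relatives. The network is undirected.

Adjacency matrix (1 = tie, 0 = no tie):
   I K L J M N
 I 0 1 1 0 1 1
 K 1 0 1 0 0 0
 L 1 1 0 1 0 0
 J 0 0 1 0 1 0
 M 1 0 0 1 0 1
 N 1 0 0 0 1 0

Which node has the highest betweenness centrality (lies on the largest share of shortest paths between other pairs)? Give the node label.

Unnormalized betweenness of each node: I:7/2, J:1/2, K:0, L:3/2, M:3/2, N:0.
I has the largest value, 7/2, making it the main broker — the node through which the most shortest paths run.

I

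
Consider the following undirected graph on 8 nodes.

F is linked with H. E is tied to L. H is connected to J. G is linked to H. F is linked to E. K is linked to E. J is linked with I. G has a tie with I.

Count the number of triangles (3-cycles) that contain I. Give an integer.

0

I's neighbors are G and J, but none of them are tied to each other, so no triangle contains I.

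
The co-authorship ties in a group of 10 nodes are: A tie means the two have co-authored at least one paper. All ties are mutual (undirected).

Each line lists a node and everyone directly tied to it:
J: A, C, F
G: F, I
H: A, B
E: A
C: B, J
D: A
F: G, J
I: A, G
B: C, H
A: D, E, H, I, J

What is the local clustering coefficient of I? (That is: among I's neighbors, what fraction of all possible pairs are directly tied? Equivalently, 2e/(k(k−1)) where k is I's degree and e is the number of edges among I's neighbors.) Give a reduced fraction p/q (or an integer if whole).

0

I's neighbors: A and G (k = 2).
Possible neighbor pairs: C(2,2) = 1. Edges among them: none → e = 0.
Clustering(I) = 0/1.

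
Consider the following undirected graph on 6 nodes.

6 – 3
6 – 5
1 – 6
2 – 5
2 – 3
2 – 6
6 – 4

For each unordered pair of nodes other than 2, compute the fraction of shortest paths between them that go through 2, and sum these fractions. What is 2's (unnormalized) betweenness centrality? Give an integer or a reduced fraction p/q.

1/2

Pairs whose geodesics pass through 2 — 3–5: 1/2.
All other pairs contribute 0.
Summing the contributions gives betweenness(2) = 1/2.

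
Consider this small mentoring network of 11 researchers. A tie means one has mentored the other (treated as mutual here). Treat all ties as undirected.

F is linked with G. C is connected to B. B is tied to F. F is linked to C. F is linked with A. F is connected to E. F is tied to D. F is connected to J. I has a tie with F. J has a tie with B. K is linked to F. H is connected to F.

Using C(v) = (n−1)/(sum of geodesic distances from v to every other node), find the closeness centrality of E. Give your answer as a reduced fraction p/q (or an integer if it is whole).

10/19

Distances from E: A:2, B:2, C:2, D:2, F:1, G:2, H:2, I:2, J:2, K:2. Sum = 19.
n = 11, so closeness = 10/19.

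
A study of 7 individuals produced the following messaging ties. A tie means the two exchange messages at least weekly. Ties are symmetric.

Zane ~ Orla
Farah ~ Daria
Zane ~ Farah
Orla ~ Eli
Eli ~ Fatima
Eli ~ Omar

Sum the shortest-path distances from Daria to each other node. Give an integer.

Distances from Daria: Eli:4, Farah:1, Fatima:5, Omar:5, Orla:3, Zane:2.
Sum = 4 + 1 + 5 + 5 + 3 + 2 = 20.

20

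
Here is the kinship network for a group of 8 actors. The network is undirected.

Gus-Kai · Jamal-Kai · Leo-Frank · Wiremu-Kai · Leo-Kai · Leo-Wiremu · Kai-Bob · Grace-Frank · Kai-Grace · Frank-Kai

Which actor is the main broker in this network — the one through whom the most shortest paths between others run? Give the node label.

Kai

Unnormalized betweenness of each node: Bob:0, Frank:1/2, Grace:0, Gus:0, Jamal:0, Kai:17, Leo:1/2, Wiremu:0.
Kai has the largest value, 17, making it the main broker — the node through which the most shortest paths run.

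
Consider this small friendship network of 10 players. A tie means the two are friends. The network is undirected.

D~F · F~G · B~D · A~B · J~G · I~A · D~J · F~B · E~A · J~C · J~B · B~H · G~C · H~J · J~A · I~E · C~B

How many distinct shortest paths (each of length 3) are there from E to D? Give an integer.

The shortest distance is 3. The length-3 paths are: E–A–J–D; E–A–B–D.
That gives 2 distinct shortest paths.

2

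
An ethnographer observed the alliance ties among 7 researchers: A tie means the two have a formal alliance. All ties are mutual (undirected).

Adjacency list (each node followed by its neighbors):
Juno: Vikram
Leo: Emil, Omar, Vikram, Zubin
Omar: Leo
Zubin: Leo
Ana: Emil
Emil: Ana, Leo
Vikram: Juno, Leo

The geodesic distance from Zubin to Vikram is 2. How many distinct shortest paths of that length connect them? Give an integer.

The shortest distance is 2, and the only length-2 path is Zubin–Leo–Vikram. So there is exactly 1 shortest path.

1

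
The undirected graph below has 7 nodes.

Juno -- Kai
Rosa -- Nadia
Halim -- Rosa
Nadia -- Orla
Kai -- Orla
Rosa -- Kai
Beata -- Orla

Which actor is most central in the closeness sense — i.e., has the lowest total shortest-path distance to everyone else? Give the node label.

Farness (sum of distances to all others) for each node — Beata:15, Halim:15, Juno:14, Kai:9, Nadia:11, Orla:10, Rosa:10.
The smallest farness is 9, for Kai, so Kai has the highest closeness.

Kai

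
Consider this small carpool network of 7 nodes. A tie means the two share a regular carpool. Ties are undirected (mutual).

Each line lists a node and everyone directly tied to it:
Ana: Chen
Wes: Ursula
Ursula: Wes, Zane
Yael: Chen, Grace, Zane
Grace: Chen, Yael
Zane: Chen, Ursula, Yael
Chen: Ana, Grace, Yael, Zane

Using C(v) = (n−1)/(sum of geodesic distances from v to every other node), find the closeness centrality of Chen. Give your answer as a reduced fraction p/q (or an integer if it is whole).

Distances from Chen: Ana:1, Grace:1, Ursula:2, Wes:3, Yael:1, Zane:1. Sum = 9.
n = 7, so closeness = 6/9 = 2/3.

2/3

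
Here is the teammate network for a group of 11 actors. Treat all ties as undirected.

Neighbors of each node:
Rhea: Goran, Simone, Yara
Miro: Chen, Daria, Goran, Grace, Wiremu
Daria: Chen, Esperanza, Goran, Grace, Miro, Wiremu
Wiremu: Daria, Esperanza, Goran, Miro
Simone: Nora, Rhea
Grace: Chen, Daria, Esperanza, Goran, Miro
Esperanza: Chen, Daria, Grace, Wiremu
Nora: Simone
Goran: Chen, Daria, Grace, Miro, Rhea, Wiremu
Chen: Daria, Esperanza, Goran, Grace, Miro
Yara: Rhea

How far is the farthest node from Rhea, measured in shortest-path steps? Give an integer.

Distances from Rhea: Chen:2, Daria:2, Esperanza:3, Goran:1, Grace:2, Miro:2, Nora:2, Simone:1, Wiremu:2, Yara:1.
The largest is 3 (to Esperanza), so the eccentricity of Rhea is 3.

3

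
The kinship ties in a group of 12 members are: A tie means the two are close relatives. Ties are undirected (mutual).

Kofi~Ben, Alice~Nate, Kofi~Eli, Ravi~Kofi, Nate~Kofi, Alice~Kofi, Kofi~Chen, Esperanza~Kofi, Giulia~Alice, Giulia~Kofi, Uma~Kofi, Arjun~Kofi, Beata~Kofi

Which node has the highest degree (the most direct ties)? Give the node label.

Kofi

Degrees — Alice:3, Arjun:1, Beata:1, Ben:1, Chen:1, Eli:1, Esperanza:1, Giulia:2, Kofi:11, Nate:2, Ravi:1, Uma:1.
The maximum is 11, attained only by Kofi.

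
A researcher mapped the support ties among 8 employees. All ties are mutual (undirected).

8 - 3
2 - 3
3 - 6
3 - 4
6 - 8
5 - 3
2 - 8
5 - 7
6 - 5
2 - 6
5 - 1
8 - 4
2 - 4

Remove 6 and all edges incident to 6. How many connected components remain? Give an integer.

1

6's neighbors (2, 3, 5, and 8) remain reachable from one another through other ties, so the rest of the network stays in one piece.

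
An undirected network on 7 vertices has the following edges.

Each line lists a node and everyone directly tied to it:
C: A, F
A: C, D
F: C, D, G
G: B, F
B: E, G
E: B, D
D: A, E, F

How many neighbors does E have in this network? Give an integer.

2

E is directly tied to B and D. That is 2 neighbors, so the degree of E is 2.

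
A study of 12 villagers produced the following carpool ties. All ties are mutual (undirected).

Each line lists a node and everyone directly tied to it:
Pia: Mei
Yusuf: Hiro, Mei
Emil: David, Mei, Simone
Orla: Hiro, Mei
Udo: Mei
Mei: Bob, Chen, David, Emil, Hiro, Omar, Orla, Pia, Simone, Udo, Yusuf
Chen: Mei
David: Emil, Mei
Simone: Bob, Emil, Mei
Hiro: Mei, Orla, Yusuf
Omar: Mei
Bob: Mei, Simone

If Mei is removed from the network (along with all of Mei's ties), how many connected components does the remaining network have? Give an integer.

6

Without Mei, the remaining ties split the others into: {Udo}; {Bob, David, Emil, Simone}; {Pia}; {Hiro, Orla, Yusuf}; {Omar}; {Chen}.
That's 6 separate components.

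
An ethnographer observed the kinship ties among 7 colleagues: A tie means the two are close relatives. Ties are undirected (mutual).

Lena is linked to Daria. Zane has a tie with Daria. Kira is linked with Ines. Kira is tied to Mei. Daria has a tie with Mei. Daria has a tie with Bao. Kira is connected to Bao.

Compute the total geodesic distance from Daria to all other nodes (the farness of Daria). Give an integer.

9

Distances from Daria: Bao:1, Ines:3, Kira:2, Lena:1, Mei:1, Zane:1.
Sum = 1 + 3 + 2 + 1 + 1 + 1 = 9.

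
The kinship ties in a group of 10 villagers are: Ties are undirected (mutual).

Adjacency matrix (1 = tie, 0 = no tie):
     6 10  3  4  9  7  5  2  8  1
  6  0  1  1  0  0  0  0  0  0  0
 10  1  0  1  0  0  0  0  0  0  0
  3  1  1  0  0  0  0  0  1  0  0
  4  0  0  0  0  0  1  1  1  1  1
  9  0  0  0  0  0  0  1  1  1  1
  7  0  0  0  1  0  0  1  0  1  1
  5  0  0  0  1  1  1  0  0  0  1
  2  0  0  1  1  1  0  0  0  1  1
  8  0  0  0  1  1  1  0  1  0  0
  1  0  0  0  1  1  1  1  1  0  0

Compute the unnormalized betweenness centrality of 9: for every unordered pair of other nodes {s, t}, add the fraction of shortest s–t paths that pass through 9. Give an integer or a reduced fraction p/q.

23/12

Pairs whose geodesics pass through 9 — 6–5: 1/3; 10–5: 1/3; 3–5: 1/3; 5–2: 1/3; 5–8: 1/3; 8–1: 1/4.
All other pairs contribute 0.
Summing the contributions gives betweenness(9) = 23/12.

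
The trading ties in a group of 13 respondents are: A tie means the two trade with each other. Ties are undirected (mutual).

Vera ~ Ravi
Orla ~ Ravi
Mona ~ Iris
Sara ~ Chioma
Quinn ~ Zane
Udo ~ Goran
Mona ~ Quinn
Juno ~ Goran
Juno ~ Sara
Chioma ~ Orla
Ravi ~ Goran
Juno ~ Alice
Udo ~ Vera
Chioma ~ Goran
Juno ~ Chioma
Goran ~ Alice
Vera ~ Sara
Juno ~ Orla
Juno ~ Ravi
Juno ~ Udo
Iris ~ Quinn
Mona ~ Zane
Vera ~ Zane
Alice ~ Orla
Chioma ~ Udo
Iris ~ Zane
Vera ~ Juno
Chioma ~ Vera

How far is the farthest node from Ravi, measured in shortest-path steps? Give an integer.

3

Distances from Ravi: Alice:2, Chioma:2, Goran:1, Iris:3, Juno:1, Mona:3, Orla:1, Quinn:3, Sara:2, Udo:2, Vera:1, Zane:2.
The largest is 3 (to Quinn, Mona, and Iris), so the eccentricity of Ravi is 3.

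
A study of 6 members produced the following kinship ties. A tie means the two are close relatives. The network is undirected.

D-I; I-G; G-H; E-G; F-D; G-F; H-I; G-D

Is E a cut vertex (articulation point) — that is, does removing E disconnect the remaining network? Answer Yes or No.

No

Even without E, every remaining node can still reach every other (the residual graph is connected), so E is not a cut vertex.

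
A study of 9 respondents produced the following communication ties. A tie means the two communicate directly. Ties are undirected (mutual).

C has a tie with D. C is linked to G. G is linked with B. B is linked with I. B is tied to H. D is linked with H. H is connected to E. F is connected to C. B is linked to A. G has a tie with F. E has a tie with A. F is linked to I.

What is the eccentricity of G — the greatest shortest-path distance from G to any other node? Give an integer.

3

Distances from G: A:2, B:1, C:1, D:2, E:3, F:1, H:2, I:2.
The largest is 3 (to E), so the eccentricity of G is 3.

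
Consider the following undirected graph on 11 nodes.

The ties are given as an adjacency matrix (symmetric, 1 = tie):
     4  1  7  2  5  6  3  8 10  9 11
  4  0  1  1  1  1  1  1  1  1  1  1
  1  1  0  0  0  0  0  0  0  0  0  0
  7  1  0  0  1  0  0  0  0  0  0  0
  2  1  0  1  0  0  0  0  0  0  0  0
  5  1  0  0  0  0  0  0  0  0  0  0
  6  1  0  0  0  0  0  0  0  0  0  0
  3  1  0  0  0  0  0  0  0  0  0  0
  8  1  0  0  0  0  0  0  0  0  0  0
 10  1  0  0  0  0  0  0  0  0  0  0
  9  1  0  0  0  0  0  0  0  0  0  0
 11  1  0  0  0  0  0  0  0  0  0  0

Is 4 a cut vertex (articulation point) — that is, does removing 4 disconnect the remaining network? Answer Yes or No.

Removing 4 leaves {1} with no path to {2 and 7}, so the network splits into 9 components. 4 is a cut vertex.

Yes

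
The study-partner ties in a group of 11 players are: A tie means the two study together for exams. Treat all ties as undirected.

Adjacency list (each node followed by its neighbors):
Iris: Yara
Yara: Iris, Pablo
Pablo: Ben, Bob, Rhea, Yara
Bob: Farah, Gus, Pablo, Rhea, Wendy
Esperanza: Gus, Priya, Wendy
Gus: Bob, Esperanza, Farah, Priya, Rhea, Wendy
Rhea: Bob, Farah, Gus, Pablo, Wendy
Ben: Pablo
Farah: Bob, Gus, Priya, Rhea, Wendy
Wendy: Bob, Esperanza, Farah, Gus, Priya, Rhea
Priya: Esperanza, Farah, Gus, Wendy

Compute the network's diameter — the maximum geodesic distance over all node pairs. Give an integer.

Eccentricity of each node (its greatest distance to any other): Ben:4, Bob:3, Esperanza:5, Farah:4, Gus:4, Iris:5, Pablo:3, Priya:5, Rhea:3, Wendy:4, Yara:4.
The maximum eccentricity is 5, realized for instance by the pair Esperanza–Iris via Esperanza – Gus – Rhea – Pablo – Yara – Iris. So the diameter is 5.

5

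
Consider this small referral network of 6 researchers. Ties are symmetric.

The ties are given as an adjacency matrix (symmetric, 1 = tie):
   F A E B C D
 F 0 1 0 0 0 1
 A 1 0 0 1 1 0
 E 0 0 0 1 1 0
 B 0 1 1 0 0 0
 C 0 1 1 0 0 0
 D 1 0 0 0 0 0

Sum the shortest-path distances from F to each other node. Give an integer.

9

Distances from F: A:1, B:2, C:2, D:1, E:3.
Sum = 1 + 2 + 2 + 1 + 3 = 9.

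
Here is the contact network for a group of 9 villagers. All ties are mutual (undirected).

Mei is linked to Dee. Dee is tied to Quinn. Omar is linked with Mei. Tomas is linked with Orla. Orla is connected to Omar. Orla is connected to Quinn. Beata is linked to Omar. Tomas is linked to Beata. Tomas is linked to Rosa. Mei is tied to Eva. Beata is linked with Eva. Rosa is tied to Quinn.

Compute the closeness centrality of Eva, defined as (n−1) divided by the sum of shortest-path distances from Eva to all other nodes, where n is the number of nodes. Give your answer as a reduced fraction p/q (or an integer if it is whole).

Distances from Eva: Beata:1, Dee:2, Mei:1, Omar:2, Orla:3, Quinn:3, Rosa:3, Tomas:2. Sum = 17.
n = 9, so closeness = 8/17.

8/17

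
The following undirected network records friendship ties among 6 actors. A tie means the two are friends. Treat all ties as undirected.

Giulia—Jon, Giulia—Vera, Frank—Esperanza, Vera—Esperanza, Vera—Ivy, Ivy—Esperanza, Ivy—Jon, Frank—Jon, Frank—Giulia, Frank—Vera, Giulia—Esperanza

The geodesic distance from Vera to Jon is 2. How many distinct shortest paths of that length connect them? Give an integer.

3

The shortest distance is 2. The length-2 paths are: Vera–Frank–Jon; Vera–Ivy–Jon; Vera–Giulia–Jon.
That gives 3 distinct shortest paths.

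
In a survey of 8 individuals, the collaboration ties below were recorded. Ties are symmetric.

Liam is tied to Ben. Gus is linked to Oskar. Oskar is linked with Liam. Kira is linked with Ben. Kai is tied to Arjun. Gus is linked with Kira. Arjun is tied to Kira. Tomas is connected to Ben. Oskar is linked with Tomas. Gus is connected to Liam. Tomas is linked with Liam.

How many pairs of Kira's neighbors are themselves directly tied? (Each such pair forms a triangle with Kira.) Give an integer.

Kira's neighbors are Arjun, Ben, and Gus, but none of them are tied to each other, so no triangle contains Kira.

0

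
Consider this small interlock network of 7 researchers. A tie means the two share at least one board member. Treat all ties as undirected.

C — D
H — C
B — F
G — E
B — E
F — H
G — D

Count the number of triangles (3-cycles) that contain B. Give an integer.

0

B's neighbors are E and F, but none of them are tied to each other, so no triangle contains B.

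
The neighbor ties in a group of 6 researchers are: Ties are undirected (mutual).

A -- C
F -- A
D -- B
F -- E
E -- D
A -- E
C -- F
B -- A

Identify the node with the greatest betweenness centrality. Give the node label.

Unnormalized betweenness of each node: A:11/3, B:5/6, C:0, D:1/2, E:13/6, F:5/6.
A has the largest value, 11/3, making it the main broker — the node through which the most shortest paths run.

A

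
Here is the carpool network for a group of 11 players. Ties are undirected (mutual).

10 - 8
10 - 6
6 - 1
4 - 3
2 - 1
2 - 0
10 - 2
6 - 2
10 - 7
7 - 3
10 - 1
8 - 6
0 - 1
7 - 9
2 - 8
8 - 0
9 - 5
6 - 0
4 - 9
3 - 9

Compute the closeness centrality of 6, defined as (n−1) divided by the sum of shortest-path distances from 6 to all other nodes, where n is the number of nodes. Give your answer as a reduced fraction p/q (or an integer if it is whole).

Distances from 6: 0:1, 1:1, 2:1, 3:3, 4:4, 5:4, 7:2, 8:1, 9:3, 10:1. Sum = 21.
n = 11, so closeness = 10/21.

10/21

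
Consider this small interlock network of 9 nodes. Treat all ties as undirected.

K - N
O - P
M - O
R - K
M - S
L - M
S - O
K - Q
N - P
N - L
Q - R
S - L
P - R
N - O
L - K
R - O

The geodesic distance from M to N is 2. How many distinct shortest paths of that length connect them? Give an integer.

2

The shortest distance is 2. The length-2 paths are: M–L–N; M–O–N.
That gives 2 distinct shortest paths.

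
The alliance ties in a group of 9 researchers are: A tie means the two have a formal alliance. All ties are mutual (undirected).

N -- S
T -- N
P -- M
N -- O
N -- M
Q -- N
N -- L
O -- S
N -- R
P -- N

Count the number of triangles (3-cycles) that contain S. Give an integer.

S's neighbors: N and O.
Neighbor pairs that are themselves tied: S–N–O. Each forms one triangle with S, for 1 in total.

1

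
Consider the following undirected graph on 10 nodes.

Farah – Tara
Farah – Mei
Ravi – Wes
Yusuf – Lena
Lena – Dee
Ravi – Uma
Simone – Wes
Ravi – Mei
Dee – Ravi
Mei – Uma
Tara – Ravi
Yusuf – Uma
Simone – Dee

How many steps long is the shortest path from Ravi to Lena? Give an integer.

2

One shortest route is Ravi – Dee – Lena, which uses 2 edges, and Ravi and Lena are not directly tied, so nothing shorter exists. So d(Ravi,Lena) = 2.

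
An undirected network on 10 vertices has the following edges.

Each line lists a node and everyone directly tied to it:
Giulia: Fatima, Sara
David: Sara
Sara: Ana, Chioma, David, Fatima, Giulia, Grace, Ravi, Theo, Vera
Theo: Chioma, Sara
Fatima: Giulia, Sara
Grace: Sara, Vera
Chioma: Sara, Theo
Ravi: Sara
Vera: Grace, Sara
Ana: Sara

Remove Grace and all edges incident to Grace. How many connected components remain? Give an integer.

Grace's neighbors (Sara and Vera) remain reachable from one another through other ties, so the rest of the network stays in one piece.

1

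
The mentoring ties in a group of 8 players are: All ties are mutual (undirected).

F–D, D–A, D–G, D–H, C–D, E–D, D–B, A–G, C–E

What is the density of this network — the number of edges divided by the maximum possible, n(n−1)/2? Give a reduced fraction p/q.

There are 9 edges and 8 nodes, so the maximum possible is C(8,2) = 28.
Density = 9/28.

9/28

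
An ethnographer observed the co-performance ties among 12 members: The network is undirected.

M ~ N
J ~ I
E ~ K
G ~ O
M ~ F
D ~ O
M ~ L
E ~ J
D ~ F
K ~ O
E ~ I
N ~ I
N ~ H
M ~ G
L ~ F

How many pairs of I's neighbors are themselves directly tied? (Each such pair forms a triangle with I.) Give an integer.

1

I's neighbors: E, J, and N.
Neighbor pairs that are themselves tied: I–E–J. Each forms one triangle with I, for 1 in total.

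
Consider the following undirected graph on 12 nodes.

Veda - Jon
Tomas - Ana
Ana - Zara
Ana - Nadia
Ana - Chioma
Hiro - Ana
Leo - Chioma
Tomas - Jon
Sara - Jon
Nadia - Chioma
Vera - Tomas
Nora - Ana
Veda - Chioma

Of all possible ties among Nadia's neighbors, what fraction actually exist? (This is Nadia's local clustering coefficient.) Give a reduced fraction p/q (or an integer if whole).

Nadia's neighbors: Ana and Chioma (k = 2).
Possible neighbor pairs: C(2,2) = 1. Edges among them: Ana–Chioma → e = 1.
Clustering(Nadia) = 1/1.

1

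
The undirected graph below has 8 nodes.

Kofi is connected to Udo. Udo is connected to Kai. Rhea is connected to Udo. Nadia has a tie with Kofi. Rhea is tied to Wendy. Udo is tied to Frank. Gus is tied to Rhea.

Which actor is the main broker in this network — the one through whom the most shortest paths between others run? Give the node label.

Unnormalized betweenness of each node: Frank:0, Gus:0, Kai:0, Kofi:6, Nadia:0, Rhea:11, Udo:17, Wendy:0.
Udo has the largest value, 17, making it the main broker — the node through which the most shortest paths run.

Udo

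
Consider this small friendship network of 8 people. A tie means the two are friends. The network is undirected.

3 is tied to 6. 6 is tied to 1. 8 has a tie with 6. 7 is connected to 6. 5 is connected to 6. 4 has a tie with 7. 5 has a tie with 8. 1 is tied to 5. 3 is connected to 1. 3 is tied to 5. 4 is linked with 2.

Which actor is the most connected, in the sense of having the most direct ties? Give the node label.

Degrees — 1:3, 2:1, 3:3, 4:2, 5:4, 6:5, 7:2, 8:2.
The maximum is 5, attained only by 6.

6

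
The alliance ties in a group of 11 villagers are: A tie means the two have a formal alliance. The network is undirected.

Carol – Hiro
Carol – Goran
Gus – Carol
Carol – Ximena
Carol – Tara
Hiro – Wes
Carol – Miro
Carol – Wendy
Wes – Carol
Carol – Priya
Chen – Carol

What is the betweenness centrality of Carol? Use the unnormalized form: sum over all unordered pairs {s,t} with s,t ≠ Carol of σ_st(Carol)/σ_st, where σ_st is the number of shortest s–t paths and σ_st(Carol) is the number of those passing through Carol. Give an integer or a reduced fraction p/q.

Pairs whose geodesics pass through Carol — Ximena–Goran: 1; Ximena–Tara: 1; Ximena–Wendy: 1; Ximena–Chen: 1; Ximena–Wes: 1; Ximena–Gus: 1; Ximena–Priya: 1; Ximena–Miro: 1; Ximena–Hiro: 1; Goran–Tara: 1; Goran–Wendy: 1; Goran–Chen: 1; Goran–Wes: 1; Goran–Gus: 1 … (+30 more pairs).
All other pairs contribute 0.
Summing the contributions gives betweenness(Carol) = 44.

44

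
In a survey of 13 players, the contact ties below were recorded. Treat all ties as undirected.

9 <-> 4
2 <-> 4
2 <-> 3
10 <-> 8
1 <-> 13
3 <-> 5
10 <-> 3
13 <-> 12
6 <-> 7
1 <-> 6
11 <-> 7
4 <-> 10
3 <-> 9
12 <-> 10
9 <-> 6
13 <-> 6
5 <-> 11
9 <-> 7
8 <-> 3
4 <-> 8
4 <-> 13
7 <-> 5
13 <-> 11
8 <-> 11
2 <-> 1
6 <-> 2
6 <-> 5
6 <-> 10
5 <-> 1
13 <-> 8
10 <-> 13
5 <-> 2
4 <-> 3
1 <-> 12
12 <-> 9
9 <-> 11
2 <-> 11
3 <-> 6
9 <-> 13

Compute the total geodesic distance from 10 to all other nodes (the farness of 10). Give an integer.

18

Distances from 10: 1:2, 2:2, 3:1, 4:1, 5:2, 6:1, 7:2, 8:1, 9:2, 11:2, 12:1, 13:1.
Sum = 2 + 2 + 1 + 1 + 2 + 1 + 2 + 1 + 2 + 2 + 1 + 1 = 18.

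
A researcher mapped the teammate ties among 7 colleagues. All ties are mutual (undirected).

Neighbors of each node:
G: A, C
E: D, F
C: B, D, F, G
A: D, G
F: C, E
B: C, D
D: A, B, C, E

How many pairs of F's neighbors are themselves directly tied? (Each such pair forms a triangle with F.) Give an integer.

F's neighbors are C and E, but none of them are tied to each other, so no triangle contains F.

0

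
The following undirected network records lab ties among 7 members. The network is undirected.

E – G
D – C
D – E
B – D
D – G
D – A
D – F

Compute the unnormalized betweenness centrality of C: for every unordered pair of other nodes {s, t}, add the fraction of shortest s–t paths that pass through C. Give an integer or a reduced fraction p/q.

0

No shortest path between any pair of other nodes passes through C.
Summing the contributions gives betweenness(C) = 0.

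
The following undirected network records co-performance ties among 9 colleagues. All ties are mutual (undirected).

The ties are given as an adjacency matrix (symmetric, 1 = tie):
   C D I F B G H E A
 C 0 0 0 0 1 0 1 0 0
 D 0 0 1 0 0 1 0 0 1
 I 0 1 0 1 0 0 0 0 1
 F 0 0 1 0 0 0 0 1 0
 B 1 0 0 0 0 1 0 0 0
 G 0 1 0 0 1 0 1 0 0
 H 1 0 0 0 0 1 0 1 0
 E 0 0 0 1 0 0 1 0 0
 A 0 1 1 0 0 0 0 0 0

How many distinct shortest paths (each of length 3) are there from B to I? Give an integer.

The shortest distance is 3, and the only length-3 path is B–G–D–I. So there is exactly 1 shortest path.

1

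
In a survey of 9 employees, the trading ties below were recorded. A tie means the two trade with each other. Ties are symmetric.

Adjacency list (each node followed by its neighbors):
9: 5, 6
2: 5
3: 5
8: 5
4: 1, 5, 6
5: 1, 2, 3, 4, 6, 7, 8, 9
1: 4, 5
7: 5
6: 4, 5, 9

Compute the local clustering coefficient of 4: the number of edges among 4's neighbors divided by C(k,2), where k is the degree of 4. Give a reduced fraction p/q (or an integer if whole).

4's neighbors: 1, 5, and 6 (k = 3).
Possible neighbor pairs: C(3,2) = 3. Edges among them: 1–5, 5–6 → e = 2.
Clustering(4) = 2/3.

2/3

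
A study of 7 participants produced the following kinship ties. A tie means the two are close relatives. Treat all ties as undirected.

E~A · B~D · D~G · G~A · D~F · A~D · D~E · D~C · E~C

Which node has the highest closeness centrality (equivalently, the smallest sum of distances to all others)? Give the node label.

Farness (sum of distances to all others) for each node — A:9, B:11, C:10, D:6, E:9, F:11, G:10.
The smallest farness is 6, for D, so D has the highest closeness.

D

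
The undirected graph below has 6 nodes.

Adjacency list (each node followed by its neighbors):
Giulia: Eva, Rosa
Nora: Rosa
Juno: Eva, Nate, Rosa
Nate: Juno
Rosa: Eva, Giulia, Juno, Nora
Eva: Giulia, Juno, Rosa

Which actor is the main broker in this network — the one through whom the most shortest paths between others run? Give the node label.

Unnormalized betweenness of each node: Eva:1, Giulia:0, Juno:4, Nate:0, Nora:0, Rosa:5.
Rosa has the largest value, 5, making it the main broker — the node through which the most shortest paths run.

Rosa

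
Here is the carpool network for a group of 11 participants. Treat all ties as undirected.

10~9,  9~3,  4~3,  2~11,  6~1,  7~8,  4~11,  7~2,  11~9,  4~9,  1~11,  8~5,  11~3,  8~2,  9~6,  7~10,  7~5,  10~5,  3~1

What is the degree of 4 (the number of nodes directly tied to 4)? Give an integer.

4 is directly tied to 3, 9, and 11. That is 3 neighbors, so the degree of 4 is 3.

3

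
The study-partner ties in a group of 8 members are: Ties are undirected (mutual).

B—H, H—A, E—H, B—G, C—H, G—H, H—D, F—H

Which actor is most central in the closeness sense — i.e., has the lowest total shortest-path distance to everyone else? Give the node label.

H

Farness (sum of distances to all others) for each node — A:13, B:12, C:13, D:13, E:13, F:13, G:12, H:7.
The smallest farness is 7, for H, so H has the highest closeness.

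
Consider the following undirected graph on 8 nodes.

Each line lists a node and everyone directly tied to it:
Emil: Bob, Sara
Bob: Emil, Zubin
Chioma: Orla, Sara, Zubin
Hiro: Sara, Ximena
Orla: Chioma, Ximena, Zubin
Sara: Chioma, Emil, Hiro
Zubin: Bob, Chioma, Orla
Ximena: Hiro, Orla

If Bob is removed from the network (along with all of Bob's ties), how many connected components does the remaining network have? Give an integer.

Bob's neighbors (Emil and Zubin) remain reachable from one another through other ties, so the rest of the network stays in one piece.

1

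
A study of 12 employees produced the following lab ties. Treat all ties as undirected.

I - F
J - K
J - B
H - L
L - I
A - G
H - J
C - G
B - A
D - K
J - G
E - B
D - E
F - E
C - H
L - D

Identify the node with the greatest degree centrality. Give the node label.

J

Degrees — A:2, B:3, C:2, D:3, E:3, F:2, G:3, H:3, I:2, J:4, K:2, L:3.
The maximum is 4, attained only by J.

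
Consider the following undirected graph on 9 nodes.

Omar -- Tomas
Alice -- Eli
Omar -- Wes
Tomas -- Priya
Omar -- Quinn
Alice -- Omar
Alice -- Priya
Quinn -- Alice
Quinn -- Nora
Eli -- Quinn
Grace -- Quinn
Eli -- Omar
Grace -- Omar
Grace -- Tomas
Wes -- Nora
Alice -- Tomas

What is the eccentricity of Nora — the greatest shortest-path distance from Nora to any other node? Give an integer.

Distances from Nora: Alice:2, Eli:2, Grace:2, Omar:2, Priya:3, Quinn:1, Tomas:3, Wes:1.
The largest is 3 (to Tomas and Priya), so the eccentricity of Nora is 3.

3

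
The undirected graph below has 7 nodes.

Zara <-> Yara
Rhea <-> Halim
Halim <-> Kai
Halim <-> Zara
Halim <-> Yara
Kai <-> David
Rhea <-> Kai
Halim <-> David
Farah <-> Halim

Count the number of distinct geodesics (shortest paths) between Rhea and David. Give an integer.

2

The shortest distance is 2. The length-2 paths are: Rhea–Halim–David; Rhea–Kai–David.
That gives 2 distinct shortest paths.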